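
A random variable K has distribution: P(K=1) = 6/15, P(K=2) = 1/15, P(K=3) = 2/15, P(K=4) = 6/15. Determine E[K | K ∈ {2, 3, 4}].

P(K ∈ {2, 3, 4}) = 3/5.
Σ over the event: 2·1/15 + 3·2/15 + 4·2/5 = 32/15.
E[K | K ∈ {2, 3, 4}] = (32/15) / (3/5) = 32/9.

32/9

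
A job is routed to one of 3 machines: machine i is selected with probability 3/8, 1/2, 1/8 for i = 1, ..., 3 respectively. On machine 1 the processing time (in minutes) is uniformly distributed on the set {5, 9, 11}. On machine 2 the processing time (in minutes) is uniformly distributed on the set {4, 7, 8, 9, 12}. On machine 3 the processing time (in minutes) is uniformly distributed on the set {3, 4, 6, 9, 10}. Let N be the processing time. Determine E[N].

317/40

E[N | machine 1] = (5+9+11)/3 = 25/3.
E[N | machine 2] = (4+7+8+9+12)/5 = 8.
E[N | machine 3] = (3+4+6+9+10)/5 = 32/5.
E[N] = (3/8)·(25/3) + (1/2)·(8) + (1/8)·(32/5) = 317/40.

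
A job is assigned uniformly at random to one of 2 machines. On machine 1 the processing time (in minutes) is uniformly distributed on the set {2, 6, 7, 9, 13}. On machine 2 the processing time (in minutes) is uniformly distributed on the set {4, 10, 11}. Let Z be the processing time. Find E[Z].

E[Z | machine 1] = (2+6+7+9+13)/5 = 37/5.
E[Z | machine 2] = (4+10+11)/3 = 25/3.
By the law of total expectation,
E[Z] = (1/2)·(37/5) + (1/2)·(25/3) = 118/15.

118/15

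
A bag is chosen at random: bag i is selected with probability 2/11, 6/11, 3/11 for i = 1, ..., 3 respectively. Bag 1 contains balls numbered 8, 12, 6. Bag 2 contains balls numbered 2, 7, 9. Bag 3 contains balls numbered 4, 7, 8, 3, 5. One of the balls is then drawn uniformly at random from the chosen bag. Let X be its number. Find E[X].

E[X | bag 1] = (8+12+6)/3 = 26/3.
E[X | bag 2] = (2+7+9)/3 = 6.
E[X | bag 3] = (4+7+8+3+5)/5 = 27/5.
E[X] = (2/11)·(26/3) + (6/11)·(6) + (3/11)·(27/5) = 1043/165.

1043/165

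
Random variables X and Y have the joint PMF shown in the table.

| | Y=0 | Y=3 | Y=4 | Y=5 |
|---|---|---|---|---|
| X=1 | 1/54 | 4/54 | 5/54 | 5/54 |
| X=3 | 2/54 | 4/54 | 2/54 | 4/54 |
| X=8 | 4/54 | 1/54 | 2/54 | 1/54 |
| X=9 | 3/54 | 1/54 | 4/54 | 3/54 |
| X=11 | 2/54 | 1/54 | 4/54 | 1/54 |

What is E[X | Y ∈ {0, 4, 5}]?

P(Y ∈ {0, 4, 5}) = 43/54.
Summing X·P(X=x,Y=y) over the conditioning event gives 43/9.
E[X | Y ∈ {0, 4, 5}] = (43/9) / (43/54) = 6.

6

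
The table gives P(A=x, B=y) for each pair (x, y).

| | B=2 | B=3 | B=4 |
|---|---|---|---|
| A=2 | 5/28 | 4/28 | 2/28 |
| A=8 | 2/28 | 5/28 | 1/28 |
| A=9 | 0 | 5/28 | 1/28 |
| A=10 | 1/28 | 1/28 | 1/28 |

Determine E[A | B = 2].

P(B = 2) = 2/7.
Σ A·P over the event = 2·(5/28) + 8·(2/28) + 10·(1/28) = 9/7.
E[A | B = 2] = (9/7) / (2/7) = 9/2.

9/2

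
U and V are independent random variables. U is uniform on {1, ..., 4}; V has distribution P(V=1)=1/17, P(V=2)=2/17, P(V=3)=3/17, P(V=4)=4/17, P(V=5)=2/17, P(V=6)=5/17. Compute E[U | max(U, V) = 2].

P(max(U, V) = 2) = 5/68.
Summing U·P(x,y) over outcomes with max(U, V) = 2 gives 2/17.
E[U | max(U, V) = 2] = (2/17) / (5/68) = 8/5.

8/5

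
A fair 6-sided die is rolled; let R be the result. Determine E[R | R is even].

Given R is even, R is equally likely to be any of {2, 4, 6}.
E[R | R is even] = (2 + 4 + 6) / 3 = 4.

4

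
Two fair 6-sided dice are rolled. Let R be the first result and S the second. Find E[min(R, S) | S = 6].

P(S = 6) = 1/6.
Summing min(R,S)·P(x,y) over outcomes with S = 6 gives 7/12.
E[min(R, S) | S = 6] = (7/12) / (1/6) = 7/2.

7/2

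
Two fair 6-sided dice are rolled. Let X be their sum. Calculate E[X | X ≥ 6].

106/13

P(X ≥ 6) = 13/18.
Σ over the event: 6·5/36 + 7·1/6 + 8·5/36 + 9·1/9 + 10·1/12 + 11·1/18 + 12·1/36 = 53/9.
E[X | X ≥ 6] = (53/9) / (13/18) = 106/13.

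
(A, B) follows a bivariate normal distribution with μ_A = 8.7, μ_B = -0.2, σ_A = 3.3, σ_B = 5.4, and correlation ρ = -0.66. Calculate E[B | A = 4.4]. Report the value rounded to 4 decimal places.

E[B | A=x] = μ_B + ρ(σ_B/σ_A)(x − μ_A) for jointly normal variables.
E[B | A=4.4] = -0.2 + (-0.66)·(5.4/3.3)·(4.4 − (8.7)) = -0.2 + (-1.08)·(-4.3) = 4.4440.

4.4440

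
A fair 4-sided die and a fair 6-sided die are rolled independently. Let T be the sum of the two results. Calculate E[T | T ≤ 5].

P(T ≤ 5) = 5/12.
Σ over the event: 2·1/24 + 3·1/12 + 4·1/8 + 5·1/6 = 5/3.
E[T | T ≤ 5] = (5/3) / (5/12) = 4.

4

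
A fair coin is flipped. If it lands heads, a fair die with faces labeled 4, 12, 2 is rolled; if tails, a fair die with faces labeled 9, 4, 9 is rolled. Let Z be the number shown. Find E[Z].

20/3

E[Z | heads] = (4+12+2)/3 = 6.
E[Z | tails] = (9+4+9)/3 = 22/3.
E[Z] = (1/2)·(6) + (1/2)·(22/3) = 20/3.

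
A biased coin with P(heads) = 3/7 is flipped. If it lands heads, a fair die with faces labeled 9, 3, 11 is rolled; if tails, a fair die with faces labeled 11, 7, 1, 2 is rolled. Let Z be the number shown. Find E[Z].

44/7

E[Z | heads] = (9+3+11)/3 = 23/3.
E[Z | tails] = (11+7+1+2)/4 = 21/4.
E[Z] = (3/7)·(23/3) + (4/7)·(21/4) = 44/7.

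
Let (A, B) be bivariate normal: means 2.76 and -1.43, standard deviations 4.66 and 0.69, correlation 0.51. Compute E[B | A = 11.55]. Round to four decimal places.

For a bivariate normal, E[B | A=x] = μ_B + ρ·(σ_B/σ_A)·(x − μ_A).
E[B | A=11.55] = -1.43 + (0.51)·(0.69/4.66)·(11.55 − (2.76)) = -1.43 + (0.075515)·(8.79) = -0.7662.

-0.7662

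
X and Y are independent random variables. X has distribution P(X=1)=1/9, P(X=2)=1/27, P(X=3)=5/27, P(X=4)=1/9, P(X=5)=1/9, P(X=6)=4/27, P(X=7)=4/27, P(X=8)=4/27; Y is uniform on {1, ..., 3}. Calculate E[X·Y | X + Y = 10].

P(X + Y = 10) = 8/81.
Summing XY·P(x,y) over outcomes with X + Y = 10 gives 148/81.
E[X·Y | X + Y = 10] = (148/81) / (8/81) = 37/2.

37/2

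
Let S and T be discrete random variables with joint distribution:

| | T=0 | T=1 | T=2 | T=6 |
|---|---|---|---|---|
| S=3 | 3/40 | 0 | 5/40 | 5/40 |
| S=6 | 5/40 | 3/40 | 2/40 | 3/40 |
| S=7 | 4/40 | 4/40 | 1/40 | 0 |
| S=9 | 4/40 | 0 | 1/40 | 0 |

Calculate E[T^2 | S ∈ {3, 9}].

P(S ∈ {3, 9}) = 9/20.
Σ T^2·P over the event = 0·(3/40) + 4·(5/40) + 36·(5/40) + 0·(4/40) + 4·(1/40) = 51/10.
E[T^2 | S ∈ {3, 9}] = (51/10) / (9/20) = 34/3.

34/3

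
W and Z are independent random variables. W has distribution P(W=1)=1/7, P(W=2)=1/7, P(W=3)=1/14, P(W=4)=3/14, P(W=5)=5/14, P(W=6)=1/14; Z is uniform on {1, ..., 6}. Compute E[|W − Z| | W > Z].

P(W > Z) = 19/42.
Summing |W−Z|·P(x,y) over outcomes with W > Z gives 22/21.
E[|W − Z| | W > Z] = (22/21) / (19/42) = 44/19.

44/19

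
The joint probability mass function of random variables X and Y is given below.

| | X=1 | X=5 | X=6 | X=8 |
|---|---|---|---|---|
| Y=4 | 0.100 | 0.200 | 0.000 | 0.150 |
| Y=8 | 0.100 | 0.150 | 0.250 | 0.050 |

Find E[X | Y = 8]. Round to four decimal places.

P(Y = 8) = 0.550.
Σ X·P over the event = 1·(0.100) + 5·(0.150) + 6·(0.250) + 8·(0.050) = 2.750.
E[X | Y = 8] = (2.750) / (0.550) = 5.0000.

5.0000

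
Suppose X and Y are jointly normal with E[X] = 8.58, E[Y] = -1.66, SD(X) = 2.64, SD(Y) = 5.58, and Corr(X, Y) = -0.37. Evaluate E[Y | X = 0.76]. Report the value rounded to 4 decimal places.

For a bivariate normal, E[Y | X=x] = μ_Y + ρ·(σ_Y/σ_X)·(x − μ_X).
E[Y | X=0.76] = -1.66 + (-0.37)·(5.58/2.64)·(0.76 − (8.58)) = -1.66 + (-0.78205)·(-7.82) = 4.4556.

4.4556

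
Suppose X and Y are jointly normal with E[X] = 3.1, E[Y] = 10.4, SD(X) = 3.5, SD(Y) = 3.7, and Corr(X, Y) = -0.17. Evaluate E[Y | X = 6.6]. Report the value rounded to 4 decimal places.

For a bivariate normal, E[Y | X=x] = μ_Y + ρ·(σ_Y/σ_X)·(x − μ_X).
E[Y | X=6.6] = 10.4 + (-0.17)·(3.7/3.5)·(6.6 − (3.1)) = 10.4 + (-0.17971)·(3.5) = 9.7710.

9.7710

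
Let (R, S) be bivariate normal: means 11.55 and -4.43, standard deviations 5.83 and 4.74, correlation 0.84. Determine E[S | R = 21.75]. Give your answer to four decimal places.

For a bivariate normal, E[S | R=x] = μ_S + ρ·(σ_S/σ_R)·(x − μ_R).
E[S | R=21.75] = -4.43 + (0.84)·(4.74/5.83)·(21.75 − (11.55)) = -4.43 + (0.68295)·(10.2) = 2.5361.

2.5361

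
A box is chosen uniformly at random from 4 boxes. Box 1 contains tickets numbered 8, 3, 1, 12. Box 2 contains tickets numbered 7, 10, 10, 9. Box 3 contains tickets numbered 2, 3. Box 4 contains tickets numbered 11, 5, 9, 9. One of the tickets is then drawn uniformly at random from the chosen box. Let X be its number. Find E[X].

13/2

E[X | box 1] = (8+3+1+12)/4 = 6.
E[X | box 2] = (7+10+10+9)/4 = 9.
E[X | box 3] = (2+3)/2 = 5/2.
E[X | box 4] = (11+5+9+9)/4 = 17/2.
E[X] = (1/4)·(6) + (1/4)·(9) + (1/4)·(5/2) + (1/4)·(17/2) = 13/2.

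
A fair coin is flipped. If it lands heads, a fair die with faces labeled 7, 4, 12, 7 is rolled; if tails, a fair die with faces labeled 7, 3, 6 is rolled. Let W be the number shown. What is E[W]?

E[W | heads] = (7+4+12+7)/4 = 15/2.
E[W | tails] = (7+3+6)/3 = 16/3.
By the law of total expectation,
E[W] = (1/2)·(15/2) + (1/2)·(16/3) = 77/12.

77/12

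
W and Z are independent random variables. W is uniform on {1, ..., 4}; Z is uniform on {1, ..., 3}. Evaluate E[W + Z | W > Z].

Outcomes with W > Z: (2,1), (3,1), (3,2), (4,1), (4,2), (4,3), each with probability 1/12.
E[W + Z | W > Z] = (3 + 4 + 5 + 5 + 6 + 7) / 6 = 5.

5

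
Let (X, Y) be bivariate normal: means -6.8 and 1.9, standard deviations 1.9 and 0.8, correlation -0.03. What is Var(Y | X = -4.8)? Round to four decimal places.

0.6394

The conditional variance in a bivariate normal is σ_Y²(1 − ρ²), independent of x.
Var(Y | X=-4.8) = (0.8)²·(1 − (-0.03)²) = 0.64·0.9991 = 0.6394.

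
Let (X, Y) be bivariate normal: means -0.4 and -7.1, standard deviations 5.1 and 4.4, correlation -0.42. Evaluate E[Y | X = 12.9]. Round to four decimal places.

For a bivariate normal, E[Y | X=x] = μ_Y + ρ·(σ_Y/σ_X)·(x − μ_X).
E[Y | X=12.9] = -7.1 + (-0.42)·(4.4/5.1)·(12.9 − (-0.4)) = -7.1 + (-0.36235)·(13.3) = -11.9193.

-11.9193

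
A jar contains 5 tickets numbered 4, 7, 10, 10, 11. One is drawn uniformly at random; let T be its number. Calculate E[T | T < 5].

P(T < 5) = 1/5.
Σ over the event: 4·1/5 = 4/5.
E[T | T < 5] = (4/5) / (1/5) = 4.

4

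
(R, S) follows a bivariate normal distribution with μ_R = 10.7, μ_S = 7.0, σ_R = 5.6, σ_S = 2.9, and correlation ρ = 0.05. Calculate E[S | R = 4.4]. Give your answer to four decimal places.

6.8369

For a bivariate normal, E[S | R=x] = μ_S + ρ·(σ_S/σ_R)·(x − μ_R).
E[S | R=4.4] = 7.0 + (0.05)·(2.9/5.6)·(4.4 − (10.7)) = 7.0 + (0.025893)·(-6.3) = 6.8369.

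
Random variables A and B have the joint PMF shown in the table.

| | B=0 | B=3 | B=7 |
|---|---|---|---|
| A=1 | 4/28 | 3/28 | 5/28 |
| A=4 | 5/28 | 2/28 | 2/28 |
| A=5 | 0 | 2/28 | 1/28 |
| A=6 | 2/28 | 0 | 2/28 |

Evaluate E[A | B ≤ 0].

36/11

P(B ≤ 0) = 11/28.
Σ A·P over the event = 1·(4/28) + 4·(5/28) + 6·(2/28) = 9/7.
E[A | B ≤ 0] = (9/7) / (11/28) = 36/11.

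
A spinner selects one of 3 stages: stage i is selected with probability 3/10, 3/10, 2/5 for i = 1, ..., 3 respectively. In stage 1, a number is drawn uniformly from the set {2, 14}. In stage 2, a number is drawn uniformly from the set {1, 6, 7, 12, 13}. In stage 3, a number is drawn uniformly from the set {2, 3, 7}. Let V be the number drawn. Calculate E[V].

317/50

E[V | stage 1] = (2+14)/2 = 8.
E[V | stage 2] = (1+6+7+12+13)/5 = 39/5.
E[V | stage 3] = (2+3+7)/3 = 4.
E[V] = (3/10)·(8) + (3/10)·(39/5) + (2/5)·(4) = 317/50.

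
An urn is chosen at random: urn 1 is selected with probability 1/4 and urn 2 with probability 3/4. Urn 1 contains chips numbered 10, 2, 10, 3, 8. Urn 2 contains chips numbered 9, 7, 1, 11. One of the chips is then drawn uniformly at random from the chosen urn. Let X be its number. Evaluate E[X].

69/10

E[X | urn 1] = (10+2+10+3+8)/5 = 33/5.
E[X | urn 2] = (9+7+1+11)/4 = 7.
By the law of total expectation,
E[X] = (1/4)·(33/5) + (3/4)·(7) = 69/10.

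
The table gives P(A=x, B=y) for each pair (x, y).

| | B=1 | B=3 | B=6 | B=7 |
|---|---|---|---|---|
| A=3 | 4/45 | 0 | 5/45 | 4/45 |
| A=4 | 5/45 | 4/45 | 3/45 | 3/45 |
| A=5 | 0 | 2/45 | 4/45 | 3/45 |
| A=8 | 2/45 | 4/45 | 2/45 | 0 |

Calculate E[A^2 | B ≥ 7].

159/10

P(B ≥ 7) = 2/9.
Σ A^2·P over the event = 9·(4/45) + 16·(3/45) + 25·(3/45) = 53/15.
E[A^2 | B ≥ 7] = (53/15) / (2/9) = 159/10.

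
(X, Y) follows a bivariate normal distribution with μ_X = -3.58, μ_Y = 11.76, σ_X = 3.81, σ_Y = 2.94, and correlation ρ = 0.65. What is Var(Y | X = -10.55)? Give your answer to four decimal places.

The conditional variance in a bivariate normal is σ_Y²(1 − ρ²), independent of x.
Var(Y | X=-10.55) = (2.94)²·(1 − (0.65)²) = 8.6436·0.5775 = 4.9917.

4.9917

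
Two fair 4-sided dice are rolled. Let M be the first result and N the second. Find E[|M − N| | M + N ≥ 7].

Outcomes with M + N ≥ 7: (3,4), (4,3), (4,4), each with probability 1/16.
E[|M − N| | M + N ≥ 7] = (1 + 1 + 0) / 3 = 2/3.

2/3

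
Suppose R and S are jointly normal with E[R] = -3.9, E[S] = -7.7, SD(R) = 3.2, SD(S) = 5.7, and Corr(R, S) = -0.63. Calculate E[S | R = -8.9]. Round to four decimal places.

The regression of S on R has slope ρ·σ_S/σ_R and passes through (μ_R, μ_S).
E[S | R=-8.9] = -7.7 + (-0.63)·(5.7/3.2)·(-8.9 − (-3.9)) = -7.7 + (-1.12219)·(-5) = -2.0891.

-2.0891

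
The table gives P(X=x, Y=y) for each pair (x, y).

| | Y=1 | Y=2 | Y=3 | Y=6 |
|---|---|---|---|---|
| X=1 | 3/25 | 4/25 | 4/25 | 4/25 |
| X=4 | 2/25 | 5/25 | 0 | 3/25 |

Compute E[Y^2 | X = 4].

P(X = 4) = 2/5.
Σ Y^2·P over the event = 1·(2/25) + 4·(5/25) + 36·(3/25) = 26/5.
E[Y^2 | X = 4] = (26/5) / (2/5) = 13.

13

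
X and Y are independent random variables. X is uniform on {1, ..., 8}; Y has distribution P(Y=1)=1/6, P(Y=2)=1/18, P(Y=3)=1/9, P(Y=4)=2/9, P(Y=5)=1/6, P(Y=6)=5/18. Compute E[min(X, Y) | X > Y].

P(X > Y) = 1/2.
Summing min(X,Y)·P(x,y) over outcomes with X > Y gives 29/18.
E[min(X, Y) | X > Y] = (29/18) / (1/2) = 29/9.

29/9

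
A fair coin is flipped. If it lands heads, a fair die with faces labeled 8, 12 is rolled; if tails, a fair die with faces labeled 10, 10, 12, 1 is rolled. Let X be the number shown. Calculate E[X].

E[X | heads] = (8+12)/2 = 10.
E[X | tails] = (10+10+12+1)/4 = 33/4.
By the law of total expectation,
E[X] = (1/2)·(10) + (1/2)·(33/4) = 73/8.

73/8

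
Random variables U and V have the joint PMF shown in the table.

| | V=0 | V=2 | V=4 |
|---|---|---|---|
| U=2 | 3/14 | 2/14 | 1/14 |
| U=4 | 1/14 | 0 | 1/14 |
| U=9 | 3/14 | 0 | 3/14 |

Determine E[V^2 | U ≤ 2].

P(U ≤ 2) = 3/7.
Σ V^2·P over the event = 0·(3/14) + 4·(2/14) + 16·(1/14) = 12/7.
E[V^2 | U ≤ 2] = (12/7) / (3/7) = 4.

4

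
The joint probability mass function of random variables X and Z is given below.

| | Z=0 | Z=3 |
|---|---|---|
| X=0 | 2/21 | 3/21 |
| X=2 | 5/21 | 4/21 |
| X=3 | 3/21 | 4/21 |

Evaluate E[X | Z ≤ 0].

19/10

P(Z ≤ 0) = 10/21.
Σ X·P over the event = 0·(2/21) + 2·(5/21) + 3·(3/21) = 19/21.
E[X | Z ≤ 0] = (19/21) / (10/21) = 19/10.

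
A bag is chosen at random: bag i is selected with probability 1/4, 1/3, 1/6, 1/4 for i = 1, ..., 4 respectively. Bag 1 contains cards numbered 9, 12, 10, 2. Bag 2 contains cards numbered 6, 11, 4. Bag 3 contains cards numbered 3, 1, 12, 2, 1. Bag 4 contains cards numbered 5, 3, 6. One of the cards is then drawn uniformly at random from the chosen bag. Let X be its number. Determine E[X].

E[X | bag 1] = (9+12+10+2)/4 = 33/4.
E[X | bag 2] = (6+11+4)/3 = 7.
E[X | bag 3] = (3+1+12+2+1)/5 = 19/5.
E[X | bag 4] = (5+3+6)/3 = 14/3.
E[X] = (1/4)·(33/4) + (1/3)·(7) + (1/6)·(19/5) + (1/4)·(14/3) = 1487/240.

1487/240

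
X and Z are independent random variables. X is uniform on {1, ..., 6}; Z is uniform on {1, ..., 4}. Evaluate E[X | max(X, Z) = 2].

5/3

Outcomes with max(X, Z) = 2: (1,2), (2,1), (2,2), each with probability 1/24.
E[X | max(X, Z) = 2] = (1 + 2 + 2) / 3 = 5/3.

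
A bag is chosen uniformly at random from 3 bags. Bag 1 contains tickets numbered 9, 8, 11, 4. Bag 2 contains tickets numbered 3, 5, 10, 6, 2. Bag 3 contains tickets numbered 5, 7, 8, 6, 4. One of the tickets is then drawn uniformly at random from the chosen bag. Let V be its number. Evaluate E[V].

E[V | bag 1] = (9+8+11+4)/4 = 8.
E[V | bag 2] = (3+5+10+6+2)/5 = 26/5.
E[V | bag 3] = (5+7+8+6+4)/5 = 6.
E[V] = (1/3)·(8) + (1/3)·(26/5) + (1/3)·(6) = 32/5.

32/5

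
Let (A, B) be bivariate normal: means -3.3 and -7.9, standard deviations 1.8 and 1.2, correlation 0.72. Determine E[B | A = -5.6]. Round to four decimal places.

The regression of B on A has slope ρ·σ_B/σ_A and passes through (μ_A, μ_B).
E[B | A=-5.6] = -7.9 + (0.72)·(1.2/1.8)·(-5.6 − (-3.3)) = -7.9 + (0.48)·(-2.3) = -9.0040.

-9.0040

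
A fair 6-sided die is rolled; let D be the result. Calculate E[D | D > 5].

6

Given D > 5, D is equally likely to be any of {6}.
E[D | D > 5] = (6) / 1 = 6.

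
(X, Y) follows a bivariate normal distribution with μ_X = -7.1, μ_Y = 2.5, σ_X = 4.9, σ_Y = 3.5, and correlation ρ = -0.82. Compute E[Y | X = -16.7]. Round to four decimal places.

8.1229

For a bivariate normal, E[Y | X=x] = μ_Y + ρ·(σ_Y/σ_X)·(x − μ_X).
E[Y | X=-16.7] = 2.5 + (-0.82)·(3.5/4.9)·(-16.7 − (-7.1)) = 2.5 + (-0.585714)·(-9.6) = 8.1229.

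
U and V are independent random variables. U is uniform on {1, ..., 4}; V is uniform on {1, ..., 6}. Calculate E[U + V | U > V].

Outcomes with U > V: (2,1), (3,1), (3,2), (4,1), (4,2), (4,3), each with probability 1/24.
E[U + V | U > V] = (3 + 4 + 5 + 5 + 6 + 7) / 6 = 5.

5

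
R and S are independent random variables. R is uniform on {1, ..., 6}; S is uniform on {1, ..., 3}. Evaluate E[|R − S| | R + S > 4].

29/12

P(R + S > 4) = 2/3.
Summing |R−S|·P(x,y) over outcomes with R + S > 4 gives 29/18.
E[|R − S| | R + S > 4] = (29/18) / (2/3) = 29/12.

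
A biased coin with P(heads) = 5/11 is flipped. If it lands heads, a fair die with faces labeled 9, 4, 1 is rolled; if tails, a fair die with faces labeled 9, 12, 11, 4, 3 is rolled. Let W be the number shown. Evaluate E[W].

E[W | heads] = (9+4+1)/3 = 14/3.
E[W | tails] = (9+12+11+4+3)/5 = 39/5.
By the law of total expectation,
E[W] = (5/11)·(14/3) + (6/11)·(39/5) = 1052/165.

1052/165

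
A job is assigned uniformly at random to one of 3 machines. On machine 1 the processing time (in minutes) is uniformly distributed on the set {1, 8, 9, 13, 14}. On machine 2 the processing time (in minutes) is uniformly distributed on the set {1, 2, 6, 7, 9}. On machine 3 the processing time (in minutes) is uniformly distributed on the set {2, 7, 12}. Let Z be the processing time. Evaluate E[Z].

7

E[Z | machine 1] = (1+8+9+13+14)/5 = 9.
E[Z | machine 2] = (1+2+6+7+9)/5 = 5.
E[Z | machine 3] = (2+7+12)/3 = 7.
By the law of total expectation,
E[Z] = (1/3)·(9) + (1/3)·(5) + (1/3)·(7) = 7.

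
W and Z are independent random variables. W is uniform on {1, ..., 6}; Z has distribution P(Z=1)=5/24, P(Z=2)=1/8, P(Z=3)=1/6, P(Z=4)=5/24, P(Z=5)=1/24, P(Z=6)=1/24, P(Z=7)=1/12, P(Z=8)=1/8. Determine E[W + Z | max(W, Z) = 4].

201/32

P(max(W, Z) = 4) = 2/9.
Summing (W+Z)·P(x,y) over outcomes with max(W, Z) = 4 gives 67/48.
E[W + Z | max(W, Z) = 4] = (67/48) / (2/9) = 201/32.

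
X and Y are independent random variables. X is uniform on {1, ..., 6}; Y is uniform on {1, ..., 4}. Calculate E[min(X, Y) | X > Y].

15/7

P(X > Y) = 7/12.
Summing min(X,Y)·P(x,y) over outcomes with X > Y gives 5/4.
E[min(X, Y) | X > Y] = (5/4) / (7/12) = 15/7.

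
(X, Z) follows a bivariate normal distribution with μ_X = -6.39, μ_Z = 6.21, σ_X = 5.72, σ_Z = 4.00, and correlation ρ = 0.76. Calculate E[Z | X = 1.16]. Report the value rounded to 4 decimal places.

E[Z | X=x] = μ_Z + ρ(σ_Z/σ_X)(x − μ_X) for jointly normal variables.
E[Z | X=1.16] = 6.21 + (0.76)·(4.00/5.72)·(1.16 − (-6.39)) = 6.21 + (0.53147)·(7.55) = 10.2226.

10.2226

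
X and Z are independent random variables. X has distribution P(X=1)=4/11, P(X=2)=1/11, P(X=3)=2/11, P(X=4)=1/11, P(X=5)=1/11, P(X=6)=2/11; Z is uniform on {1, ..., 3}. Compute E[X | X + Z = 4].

P(X + Z = 4) = 7/33.
Summing X·P(x,y) over outcomes with X + Z = 4 gives 4/11.
E[X | X + Z = 4] = (4/11) / (7/33) = 12/7.

12/7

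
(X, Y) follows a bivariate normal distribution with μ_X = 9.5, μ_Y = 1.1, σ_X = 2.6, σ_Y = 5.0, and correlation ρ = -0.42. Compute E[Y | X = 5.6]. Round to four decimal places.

For a bivariate normal, E[Y | X=x] = μ_Y + ρ·(σ_Y/σ_X)·(x − μ_X).
E[Y | X=5.6] = 1.1 + (-0.42)·(5.0/2.6)·(5.6 − (9.5)) = 1.1 + (-0.80769)·(-3.9) = 4.2500.

4.2500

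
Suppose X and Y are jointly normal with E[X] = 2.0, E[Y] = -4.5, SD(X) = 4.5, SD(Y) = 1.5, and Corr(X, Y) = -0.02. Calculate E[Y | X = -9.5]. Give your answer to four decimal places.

The regression of Y on X has slope ρ·σ_Y/σ_X and passes through (μ_X, μ_Y).
E[Y | X=-9.5] = -4.5 + (-0.02)·(1.5/4.5)·(-9.5 − (2.0)) = -4.5 + (-0.0066667)·(-11.5) = -4.4233.

-4.4233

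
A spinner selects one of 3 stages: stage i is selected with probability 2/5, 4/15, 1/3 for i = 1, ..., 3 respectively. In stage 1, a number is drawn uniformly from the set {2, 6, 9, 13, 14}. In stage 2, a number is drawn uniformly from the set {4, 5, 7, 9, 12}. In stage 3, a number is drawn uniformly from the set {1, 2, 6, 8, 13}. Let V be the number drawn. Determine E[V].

562/75

E[V | stage 1] = (2+6+9+13+14)/5 = 44/5.
E[V | stage 2] = (4+5+7+9+12)/5 = 37/5.
E[V | stage 3] = (1+2+6+8+13)/5 = 6.
By the law of total expectation,
E[V] = (2/5)·(44/5) + (4/15)·(37/5) + (1/3)·(6) = 562/75.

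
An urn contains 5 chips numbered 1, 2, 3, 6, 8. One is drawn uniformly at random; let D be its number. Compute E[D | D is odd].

2

P(D is odd) = 2/5.
Σ over the event: 1·1/5 + 3·1/5 = 4/5.
E[D | D is odd] = (4/5) / (2/5) = 2.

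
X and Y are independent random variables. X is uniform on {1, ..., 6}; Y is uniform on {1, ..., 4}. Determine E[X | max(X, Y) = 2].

P(max(X, Y) = 2) = 1/8.
Summing X·P(x,y) over outcomes with max(X, Y) = 2 gives 5/24.
E[X | max(X, Y) = 2] = (5/24) / (1/8) = 5/3.

5/3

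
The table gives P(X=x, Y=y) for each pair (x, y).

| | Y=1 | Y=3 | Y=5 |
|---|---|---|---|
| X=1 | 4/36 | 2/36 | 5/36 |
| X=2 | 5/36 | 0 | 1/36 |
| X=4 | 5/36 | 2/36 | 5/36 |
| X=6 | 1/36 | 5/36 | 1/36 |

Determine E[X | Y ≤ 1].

P(Y ≤ 1) = 5/12.
Summing X·P(X=x,Y=y) over the conditioning event gives 10/9.
E[X | Y ≤ 1] = (10/9) / (5/12) = 8/3.

8/3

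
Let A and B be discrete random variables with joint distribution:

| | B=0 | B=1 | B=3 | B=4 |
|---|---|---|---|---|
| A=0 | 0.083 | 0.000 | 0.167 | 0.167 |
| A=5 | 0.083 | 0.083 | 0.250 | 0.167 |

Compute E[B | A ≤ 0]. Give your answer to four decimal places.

P(A ≤ 0) = 0.417.
Σ B·P over the event = 0·(0.083) + 3·(0.167) + 4·(0.167) = 1.169.
E[B | A ≤ 0] = (1.169) / (0.417) = 2.8034.

2.8034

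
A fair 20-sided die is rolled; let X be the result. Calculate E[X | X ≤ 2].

3/2

Given X ≤ 2, X is equally likely to be any of {1, 2}.
E[X | X ≤ 2] = (1 + 2) / 2 = 3/2.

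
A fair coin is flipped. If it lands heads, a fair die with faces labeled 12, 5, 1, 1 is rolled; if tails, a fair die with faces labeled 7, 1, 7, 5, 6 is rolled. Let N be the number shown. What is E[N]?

E[N | heads] = (12+5+1+1)/4 = 19/4.
E[N | tails] = (7+1+7+5+6)/5 = 26/5.
E[N] = (1/2)·(19/4) + (1/2)·(26/5) = 199/40.

199/40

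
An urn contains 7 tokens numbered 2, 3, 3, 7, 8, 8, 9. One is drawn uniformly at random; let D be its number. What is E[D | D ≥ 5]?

P(D ≥ 5) = 4/7.
Σ over the event: 7·1/7 + 8·2/7 + 9·1/7 = 32/7.
E[D | D ≥ 5] = (32/7) / (4/7) = 8.

8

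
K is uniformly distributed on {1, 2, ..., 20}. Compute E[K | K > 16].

37/2

Given K > 16, K is equally likely to be any of {17, 18, 19, 20}.
E[K | K > 16] = (17 + 18 + 19 + 20) / 4 = 37/2.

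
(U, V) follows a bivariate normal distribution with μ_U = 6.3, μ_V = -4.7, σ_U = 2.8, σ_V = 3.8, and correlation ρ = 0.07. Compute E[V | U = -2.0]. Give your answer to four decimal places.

-5.4885

The regression of V on U has slope ρ·σ_V/σ_U and passes through (μ_U, μ_V).
E[V | U=-2.0] = -4.7 + (0.07)·(3.8/2.8)·(-2.0 − (6.3)) = -4.7 + (0.095)·(-8.3) = -5.4885.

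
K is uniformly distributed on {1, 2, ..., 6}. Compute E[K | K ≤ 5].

3

Given K ≤ 5, K is equally likely to be any of {1, 2, 3, 4, 5}.
E[K | K ≤ 5] = (1 + 2 + 3 + 4 + 5) / 5 = 3.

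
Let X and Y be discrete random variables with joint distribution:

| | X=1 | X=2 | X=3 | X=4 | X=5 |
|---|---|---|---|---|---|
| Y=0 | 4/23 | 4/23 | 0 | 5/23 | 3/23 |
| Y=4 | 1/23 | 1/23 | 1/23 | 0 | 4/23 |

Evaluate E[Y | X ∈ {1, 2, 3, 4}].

P(X ∈ {1, 2, 3, 4}) = 16/23.
Summing Y·P(X=x,Y=y) over the conditioning event gives 12/23.
E[Y | X ∈ {1, 2, 3, 4}] = (12/23) / (16/23) = 3/4.

3/4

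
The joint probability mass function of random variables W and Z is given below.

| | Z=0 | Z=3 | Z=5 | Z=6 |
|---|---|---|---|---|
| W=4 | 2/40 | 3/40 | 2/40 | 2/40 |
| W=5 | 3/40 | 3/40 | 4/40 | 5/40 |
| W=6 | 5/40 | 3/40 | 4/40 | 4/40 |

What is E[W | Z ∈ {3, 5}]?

P(Z ∈ {3, 5}) = 19/40.
Σ W·P over the event = 4·(3/40) + 4·(2/40) + 5·(3/40) + 5·(4/40) + 6·(3/40) + 6·(4/40) = 97/40.
E[W | Z ∈ {3, 5}] = (97/40) / (19/40) = 97/19.

97/19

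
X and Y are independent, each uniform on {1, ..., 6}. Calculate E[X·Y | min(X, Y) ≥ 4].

P(min(X, Y) ≥ 4) = 1/4.
Summing XY·P(x,y) over outcomes with min(X, Y) ≥ 4 gives 25/4.
E[X·Y | min(X, Y) ≥ 4] = (25/4) / (1/4) = 25.

25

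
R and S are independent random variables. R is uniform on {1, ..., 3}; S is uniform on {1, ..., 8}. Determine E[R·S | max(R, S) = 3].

P(max(R, S) = 3) = 5/24.
Summing RS·P(x,y) over outcomes with max(R, S) = 3 gives 9/8.
E[R·S | max(R, S) = 3] = (9/8) / (5/24) = 27/5.

27/5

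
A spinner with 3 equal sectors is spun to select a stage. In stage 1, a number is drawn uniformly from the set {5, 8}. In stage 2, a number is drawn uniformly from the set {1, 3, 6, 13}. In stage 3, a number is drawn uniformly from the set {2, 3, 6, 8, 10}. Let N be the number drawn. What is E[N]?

E[N | stage 1] = (5+8)/2 = 13/2.
E[N | stage 2] = (1+3+6+13)/4 = 23/4.
E[N | stage 3] = (2+3+6+8+10)/5 = 29/5.
E[N] = (1/3)·(13/2) + (1/3)·(23/4) + (1/3)·(29/5) = 361/60.

361/60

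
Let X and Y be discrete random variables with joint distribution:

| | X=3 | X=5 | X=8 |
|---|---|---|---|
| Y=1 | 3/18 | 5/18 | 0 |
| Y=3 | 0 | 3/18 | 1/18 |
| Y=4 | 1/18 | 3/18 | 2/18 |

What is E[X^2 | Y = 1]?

19

P(Y = 1) = 4/9.
Σ X^2·P over the event = 9·(3/18) + 25·(5/18) = 76/9.
E[X^2 | Y = 1] = (76/9) / (4/9) = 19.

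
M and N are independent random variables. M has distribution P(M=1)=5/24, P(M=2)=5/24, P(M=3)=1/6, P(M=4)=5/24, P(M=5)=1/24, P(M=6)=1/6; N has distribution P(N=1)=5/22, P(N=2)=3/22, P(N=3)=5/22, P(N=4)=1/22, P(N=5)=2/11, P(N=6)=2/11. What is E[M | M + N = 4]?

P(M + N = 4) = 5/44.
Summing M·P(x,y) over outcomes with M + N = 4 gives 115/528.
E[M | M + N = 4] = (115/528) / (5/44) = 23/12.

23/12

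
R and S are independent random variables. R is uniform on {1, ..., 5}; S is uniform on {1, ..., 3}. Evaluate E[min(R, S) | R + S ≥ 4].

23/12

P(R + S ≥ 4) = 4/5.
Summing min(R,S)·P(x,y) over outcomes with R + S ≥ 4 gives 23/15.
E[min(R, S) | R + S ≥ 4] = (23/15) / (4/5) = 23/12.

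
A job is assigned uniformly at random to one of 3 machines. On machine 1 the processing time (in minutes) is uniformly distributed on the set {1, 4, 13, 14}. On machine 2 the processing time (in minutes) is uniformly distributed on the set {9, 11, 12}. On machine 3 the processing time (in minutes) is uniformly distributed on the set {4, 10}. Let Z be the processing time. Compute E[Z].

E[Z | machine 1] = (1+4+13+14)/4 = 8.
E[Z | machine 2] = (9+11+12)/3 = 32/3.
E[Z | machine 3] = (4+10)/2 = 7.
By the law of total expectation,
E[Z] = (1/3)·(8) + (1/3)·(32/3) + (1/3)·(7) = 77/9.

77/9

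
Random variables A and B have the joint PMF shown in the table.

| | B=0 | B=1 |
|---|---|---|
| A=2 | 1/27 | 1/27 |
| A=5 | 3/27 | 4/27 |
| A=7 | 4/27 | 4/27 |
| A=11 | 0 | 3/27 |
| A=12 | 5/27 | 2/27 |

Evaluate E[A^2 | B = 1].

951/14

P(B = 1) = 14/27.
Σ A^2·P over the event = 4·(1/27) + 25·(4/27) + 49·(4/27) + 121·(3/27) + 144·(2/27) = 317/9.
E[A^2 | B = 1] = (317/9) / (14/27) = 951/14.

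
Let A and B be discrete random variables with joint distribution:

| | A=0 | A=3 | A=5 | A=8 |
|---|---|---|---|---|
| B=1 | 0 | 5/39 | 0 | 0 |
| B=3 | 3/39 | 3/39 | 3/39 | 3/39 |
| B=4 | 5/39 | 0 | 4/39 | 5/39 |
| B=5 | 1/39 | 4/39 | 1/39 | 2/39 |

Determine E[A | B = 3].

P(B = 3) = 4/13.
Σ A·P over the event = 0·(3/39) + 3·(3/39) + 5·(3/39) + 8·(3/39) = 16/13.
E[A | B = 3] = (16/13) / (4/13) = 4.

4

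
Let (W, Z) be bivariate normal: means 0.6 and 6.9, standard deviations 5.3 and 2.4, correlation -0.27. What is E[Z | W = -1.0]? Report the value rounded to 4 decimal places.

The regression of Z on W has slope ρ·σ_Z/σ_W and passes through (μ_W, μ_Z).
E[Z | W=-1.0] = 6.9 + (-0.27)·(2.4/5.3)·(-1.0 − (0.6)) = 6.9 + (-0.12226)·(-1.6) = 7.0956.

7.0956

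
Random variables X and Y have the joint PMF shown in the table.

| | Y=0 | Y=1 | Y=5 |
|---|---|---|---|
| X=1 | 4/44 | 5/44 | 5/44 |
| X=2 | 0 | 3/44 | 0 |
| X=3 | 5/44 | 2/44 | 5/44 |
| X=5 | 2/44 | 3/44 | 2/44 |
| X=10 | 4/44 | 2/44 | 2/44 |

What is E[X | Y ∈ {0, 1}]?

121/30

P(Y ∈ {0, 1}) = 15/22.
Summing X·P(X=x,Y=y) over the conditioning event gives 11/4.
E[X | Y ∈ {0, 1}] = (11/4) / (15/22) = 121/30.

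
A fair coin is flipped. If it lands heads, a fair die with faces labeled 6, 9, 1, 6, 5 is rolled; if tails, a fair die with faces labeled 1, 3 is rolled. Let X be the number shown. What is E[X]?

E[X | heads] = (6+9+1+6+5)/5 = 27/5.
E[X | tails] = (1+3)/2 = 2.
By the law of total expectation,
E[X] = (1/2)·(27/5) + (1/2)·(2) = 37/10.

37/10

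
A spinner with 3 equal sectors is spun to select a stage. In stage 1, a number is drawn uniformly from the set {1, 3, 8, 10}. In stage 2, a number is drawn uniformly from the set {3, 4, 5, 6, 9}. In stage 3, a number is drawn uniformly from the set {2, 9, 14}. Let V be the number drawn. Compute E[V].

E[V | stage 1] = (1+3+8+10)/4 = 11/2.
E[V | stage 2] = (3+4+5+6+9)/5 = 27/5.
E[V | stage 3] = (2+9+14)/3 = 25/3.
E[V] = (1/3)·(11/2) + (1/3)·(27/5) + (1/3)·(25/3) = 577/90.

577/90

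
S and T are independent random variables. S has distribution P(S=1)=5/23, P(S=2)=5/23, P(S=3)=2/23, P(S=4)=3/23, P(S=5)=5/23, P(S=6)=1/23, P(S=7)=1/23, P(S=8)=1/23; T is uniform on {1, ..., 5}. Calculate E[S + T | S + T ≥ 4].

7

P(S + T ≥ 4) = 20/23.
Summing (S+T)·P(x,y) over outcomes with S + T ≥ 4 gives 140/23.
E[S + T | S + T ≥ 4] = (140/23) / (20/23) = 7.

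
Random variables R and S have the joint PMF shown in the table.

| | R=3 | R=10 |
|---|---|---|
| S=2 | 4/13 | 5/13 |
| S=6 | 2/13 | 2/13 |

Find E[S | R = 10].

P(R = 10) = 7/13.
Σ S·P over the event = 2·(5/13) + 6·(2/13) = 22/13.
E[S | R = 10] = (22/13) / (7/13) = 22/7.

22/7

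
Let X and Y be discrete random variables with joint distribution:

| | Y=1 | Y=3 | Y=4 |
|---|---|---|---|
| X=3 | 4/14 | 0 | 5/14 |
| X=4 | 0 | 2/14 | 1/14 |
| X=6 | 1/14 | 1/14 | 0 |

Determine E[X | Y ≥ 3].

P(Y ≥ 3) = 9/14.
Σ X·P over the event = 3·(5/14) + 4·(2/14) + 4·(1/14) + 6·(1/14) = 33/14.
E[X | Y ≥ 3] = (33/14) / (9/14) = 11/3.

11/3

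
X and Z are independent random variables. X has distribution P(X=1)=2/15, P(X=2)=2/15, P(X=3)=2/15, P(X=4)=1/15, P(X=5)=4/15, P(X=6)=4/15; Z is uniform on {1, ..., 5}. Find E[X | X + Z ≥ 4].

292/69

P(X + Z ≥ 4) = 23/25.
Summing X·P(x,y) over outcomes with X + Z ≥ 4 gives 292/75.
E[X | X + Z ≥ 4] = (292/75) / (23/25) = 292/69.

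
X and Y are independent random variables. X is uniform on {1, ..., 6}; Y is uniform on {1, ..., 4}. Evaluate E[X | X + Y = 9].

P(X + Y = 9) = 1/12.
Summing X·P(x,y) over outcomes with X + Y = 9 gives 11/24.
E[X | X + Y = 9] = (11/24) / (1/12) = 11/2.

11/2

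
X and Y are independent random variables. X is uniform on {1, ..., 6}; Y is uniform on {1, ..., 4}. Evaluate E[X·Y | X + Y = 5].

5

Outcomes with X + Y = 5: (1,4), (2,3), (3,2), (4,1), each with probability 1/24.
E[X·Y | X + Y = 5] = (4 + 6 + 6 + 4) / 4 = 5.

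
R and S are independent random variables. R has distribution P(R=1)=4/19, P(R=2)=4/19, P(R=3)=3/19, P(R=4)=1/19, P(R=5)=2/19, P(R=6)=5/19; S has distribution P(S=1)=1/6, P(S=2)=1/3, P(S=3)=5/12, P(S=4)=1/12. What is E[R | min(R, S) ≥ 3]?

P(min(R, S) ≥ 3) = 11/38.
Summing R·P(x,y) over outcomes with min(R, S) ≥ 3 gives 53/38.
E[R | min(R, S) ≥ 3] = (53/38) / (11/38) = 53/11.

53/11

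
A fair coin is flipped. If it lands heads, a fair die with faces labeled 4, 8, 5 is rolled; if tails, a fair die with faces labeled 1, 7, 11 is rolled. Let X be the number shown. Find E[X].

E[X | heads] = (4+8+5)/3 = 17/3.
E[X | tails] = (1+7+11)/3 = 19/3.
E[X] = (1/2)·(17/3) + (1/2)·(19/3) = 6.

6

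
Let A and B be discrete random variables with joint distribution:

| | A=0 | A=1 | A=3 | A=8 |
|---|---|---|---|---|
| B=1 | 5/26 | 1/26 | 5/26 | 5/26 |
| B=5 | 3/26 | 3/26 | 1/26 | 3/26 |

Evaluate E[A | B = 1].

7/2

P(B = 1) = 8/13.
Σ A·P over the event = 0·(5/26) + 1·(1/26) + 3·(5/26) + 8·(5/26) = 28/13.
E[A | B = 1] = (28/13) / (8/13) = 7/2.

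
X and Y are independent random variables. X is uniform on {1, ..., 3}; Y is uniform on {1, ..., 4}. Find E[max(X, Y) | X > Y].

Outcomes with X > Y: (2,1), (3,1), (3,2), each with probability 1/12.
E[max(X, Y) | X > Y] = (2 + 3 + 3) / 3 = 8/3.

8/3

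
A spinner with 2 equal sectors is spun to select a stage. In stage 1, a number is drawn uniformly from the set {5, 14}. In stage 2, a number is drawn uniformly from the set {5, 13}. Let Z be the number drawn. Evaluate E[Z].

E[Z | stage 1] = (5+14)/2 = 19/2.
E[Z | stage 2] = (5+13)/2 = 9.
By the law of total expectation,
E[Z] = (1/2)·(19/2) + (1/2)·(9) = 37/4.

37/4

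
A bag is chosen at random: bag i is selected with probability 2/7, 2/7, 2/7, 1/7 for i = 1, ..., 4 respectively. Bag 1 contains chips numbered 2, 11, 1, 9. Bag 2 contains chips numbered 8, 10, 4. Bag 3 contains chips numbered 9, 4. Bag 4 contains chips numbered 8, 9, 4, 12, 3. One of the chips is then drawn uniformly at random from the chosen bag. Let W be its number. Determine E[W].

E[W | bag 1] = (2+11+1+9)/4 = 23/4.
E[W | bag 2] = (8+10+4)/3 = 22/3.
E[W | bag 3] = (9+4)/2 = 13/2.
E[W | bag 4] = (8+9+4+12+3)/5 = 36/5.
By the law of total expectation,
E[W] = (2/7)·(23/4) + (2/7)·(22/3) + (2/7)·(13/2) + (1/7)·(36/5) = 1391/210.

1391/210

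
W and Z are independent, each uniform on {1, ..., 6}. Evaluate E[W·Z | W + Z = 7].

28/3

P(W + Z = 7) = 1/6.
Summing WZ·P(x,y) over outcomes with W + Z = 7 gives 14/9.
E[W·Z | W + Z = 7] = (14/9) / (1/6) = 28/3.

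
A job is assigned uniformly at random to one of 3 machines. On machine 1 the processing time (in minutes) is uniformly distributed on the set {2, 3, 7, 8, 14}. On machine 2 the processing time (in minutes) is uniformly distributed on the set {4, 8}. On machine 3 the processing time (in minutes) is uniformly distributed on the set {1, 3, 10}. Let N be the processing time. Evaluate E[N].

E[N | machine 1] = (2+3+7+8+14)/5 = 34/5.
E[N | machine 2] = (4+8)/2 = 6.
E[N | machine 3] = (1+3+10)/3 = 14/3.
By the law of total expectation,
E[N] = (1/3)·(34/5) + (1/3)·(6) + (1/3)·(14/3) = 262/45.

262/45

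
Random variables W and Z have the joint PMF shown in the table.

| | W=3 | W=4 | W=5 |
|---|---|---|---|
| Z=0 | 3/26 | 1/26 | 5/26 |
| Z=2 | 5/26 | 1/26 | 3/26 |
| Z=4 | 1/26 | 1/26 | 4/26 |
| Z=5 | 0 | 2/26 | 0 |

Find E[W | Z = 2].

34/9

P(Z = 2) = 9/26.
Σ W·P over the event = 3·(5/26) + 4·(1/26) + 5·(3/26) = 17/13.
E[W | Z = 2] = (17/13) / (9/26) = 34/9.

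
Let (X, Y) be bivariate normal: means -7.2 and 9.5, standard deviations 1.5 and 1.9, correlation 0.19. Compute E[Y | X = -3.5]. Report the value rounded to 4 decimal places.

10.3905

E[Y | X=x] = μ_Y + ρ(σ_Y/σ_X)(x − μ_X) for jointly normal variables.
E[Y | X=-3.5] = 9.5 + (0.19)·(1.9/1.5)·(-3.5 − (-7.2)) = 9.5 + (0.24067)·(3.7) = 10.3905.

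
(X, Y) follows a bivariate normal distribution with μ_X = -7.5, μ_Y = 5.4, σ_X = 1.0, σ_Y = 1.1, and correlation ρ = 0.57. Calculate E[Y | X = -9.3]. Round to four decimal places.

The regression of Y on X has slope ρ·σ_Y/σ_X and passes through (μ_X, μ_Y).
E[Y | X=-9.3] = 5.4 + (0.57)·(1.1/1.0)·(-9.3 − (-7.5)) = 5.4 + (0.627)·(-1.8) = 4.2714.

4.2714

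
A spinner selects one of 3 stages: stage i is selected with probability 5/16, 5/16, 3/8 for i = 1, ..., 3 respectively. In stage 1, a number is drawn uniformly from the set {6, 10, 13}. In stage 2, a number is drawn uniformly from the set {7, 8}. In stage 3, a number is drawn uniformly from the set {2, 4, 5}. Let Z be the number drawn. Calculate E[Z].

E[Z | stage 1] = (6+10+13)/3 = 29/3.
E[Z | stage 2] = (7+8)/2 = 15/2.
E[Z | stage 3] = (2+4+5)/3 = 11/3.
By the law of total expectation,
E[Z] = (5/16)·(29/3) + (5/16)·(15/2) + (3/8)·(11/3) = 647/96.

647/96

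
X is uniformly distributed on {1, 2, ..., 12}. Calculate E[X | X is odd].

6

Given X is odd, X is equally likely to be any of {1, 3, 5, 7, 9, 11}.
E[X | X is odd] = (1 + 3 + 5 + 7 + 9 + 11) / 6 = 6.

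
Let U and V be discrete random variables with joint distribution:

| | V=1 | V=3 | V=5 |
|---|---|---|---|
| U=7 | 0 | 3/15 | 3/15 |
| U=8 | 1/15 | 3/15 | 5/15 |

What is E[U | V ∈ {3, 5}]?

P(V ∈ {3, 5}) = 14/15.
Σ U·P over the event = 7·(3/15) + 7·(3/15) + 8·(3/15) + 8·(5/15) = 106/15.
E[U | V ∈ {3, 5}] = (106/15) / (14/15) = 53/7.

53/7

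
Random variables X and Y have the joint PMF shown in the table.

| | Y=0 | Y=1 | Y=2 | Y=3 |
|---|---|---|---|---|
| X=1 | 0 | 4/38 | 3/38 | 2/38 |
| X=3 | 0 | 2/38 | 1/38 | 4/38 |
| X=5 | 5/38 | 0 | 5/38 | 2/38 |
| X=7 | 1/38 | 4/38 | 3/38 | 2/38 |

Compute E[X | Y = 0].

P(Y = 0) = 3/19.
Σ X·P over the event = 5·(5/38) + 7·(1/38) = 16/19.
E[X | Y = 0] = (16/19) / (3/19) = 16/3.

16/3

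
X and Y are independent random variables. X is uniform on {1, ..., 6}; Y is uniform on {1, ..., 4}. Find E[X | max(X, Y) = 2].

5/3

Outcomes with max(X, Y) = 2: (1,2), (2,1), (2,2), each with probability 1/24.
E[X | max(X, Y) = 2] = (1 + 2 + 2) / 3 = 5/3.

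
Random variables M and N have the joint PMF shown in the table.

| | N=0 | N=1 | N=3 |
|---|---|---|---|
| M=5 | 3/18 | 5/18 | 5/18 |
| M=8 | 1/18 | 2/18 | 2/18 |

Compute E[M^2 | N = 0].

P(N = 0) = 2/9.
Σ M^2·P over the event = 25·(3/18) + 64·(1/18) = 139/18.
E[M^2 | N = 0] = (139/18) / (2/9) = 139/4.

139/4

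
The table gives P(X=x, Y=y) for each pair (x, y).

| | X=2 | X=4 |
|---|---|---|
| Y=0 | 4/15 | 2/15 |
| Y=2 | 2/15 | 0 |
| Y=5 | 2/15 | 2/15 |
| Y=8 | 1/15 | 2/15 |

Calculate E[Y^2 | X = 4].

89/3

P(X = 4) = 2/5.
Σ Y^2·P over the event = 0·(2/15) + 25·(2/15) + 64·(2/15) = 178/15.
E[Y^2 | X = 4] = (178/15) / (2/5) = 89/3.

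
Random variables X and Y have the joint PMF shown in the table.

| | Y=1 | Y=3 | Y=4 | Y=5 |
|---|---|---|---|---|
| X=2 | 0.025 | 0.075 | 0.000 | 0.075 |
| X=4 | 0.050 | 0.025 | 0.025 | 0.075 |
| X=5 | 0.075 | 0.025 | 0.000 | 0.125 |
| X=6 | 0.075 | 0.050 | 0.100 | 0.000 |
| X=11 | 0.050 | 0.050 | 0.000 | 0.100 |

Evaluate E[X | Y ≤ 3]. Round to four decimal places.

5.7000

P(Y ≤ 3) = 0.500.
Summing X·P(X=x,Y=y) over the conditioning event gives 2.850.
E[X | Y ≤ 3] = (2.850) / (0.500) = 5.7000.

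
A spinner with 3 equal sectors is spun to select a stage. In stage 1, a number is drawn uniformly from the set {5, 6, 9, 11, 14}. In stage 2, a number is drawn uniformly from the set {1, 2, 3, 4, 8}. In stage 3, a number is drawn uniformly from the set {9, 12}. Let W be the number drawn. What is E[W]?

E[W | stage 1] = (5+6+9+11+14)/5 = 9.
E[W | stage 2] = (1+2+3+4+8)/5 = 18/5.
E[W | stage 3] = (9+12)/2 = 21/2.
E[W] = (1/3)·(9) + (1/3)·(18/5) + (1/3)·(21/2) = 77/10.

77/10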